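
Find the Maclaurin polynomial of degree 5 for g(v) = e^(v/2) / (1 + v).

-2329*v^5/3840 + 233*v^4/384 - 29*v^3/48 + 5*v^2/8 - v/2 + 1

Multiply the two series term by term and collect like powers.
g(0) = 1
g′(0) = -1/2
g′′(0) = 5/4
g′′′(0) = -29/8
g^(4)(0) = 233/16
g^(5)(0) = -2329/32
The Taylor polynomial is Σ g^(k)(0)/k! · v^k.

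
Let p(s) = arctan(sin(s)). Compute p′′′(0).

-3

Compose series: expand the inner function first, then feed it into the outer expansion.
The coefficient of s^3 in the expansion is -1/2, so p′′′(0) = 3! * (-1/2) = -3.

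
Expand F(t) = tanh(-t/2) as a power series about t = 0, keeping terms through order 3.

t^3/24 - t/2

Compute the successive derivatives at the expansion point and divide by k!.
[t^0] = 0;  [t^1] = -1/2;  [t^2] = 0;  [t^3] = 1/24.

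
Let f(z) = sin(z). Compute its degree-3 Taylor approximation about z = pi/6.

-sqrt(3)*(z - pi/6)^3/12 - (z - pi/6)^2/4 + sqrt(3)*(z - pi/6)/2 + 1/2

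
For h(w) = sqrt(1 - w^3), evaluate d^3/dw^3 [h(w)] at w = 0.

The coefficient of w^3 in the expansion is -1/2, so h′′′(0) = 3! * (-1/2) = -3.

-3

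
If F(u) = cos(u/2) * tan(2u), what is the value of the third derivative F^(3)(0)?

29/2

Take the Cauchy product of the two expansions.
The coefficient of u^3 in the expansion is 29/12, so F′′′(0) = 3! * (29/12) = 29/2.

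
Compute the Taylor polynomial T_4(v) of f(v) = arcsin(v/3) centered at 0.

f(0) = 0
f′(0) = 1/3
f′′(0) = 0
f′′′(0) = 1/27
f^(4)(0) = 0
Then c_k = f^(k)(0)/k! gives each Taylor coefficient.

v^3/162 + v/3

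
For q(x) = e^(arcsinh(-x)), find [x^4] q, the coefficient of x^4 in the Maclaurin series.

-1/8

Plug the Maclaurin series of the inner function into that of the outer and collect terms.
q(0) = 1
q′(0) = -1
q′′(0) = 1
q′′′(0) = 0
q^(4)(0) = -3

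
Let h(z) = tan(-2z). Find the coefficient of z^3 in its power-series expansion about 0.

h(0) = 0
h′(0) = -2
h′′(0) = 0
h′′′(0) = -16

-8/3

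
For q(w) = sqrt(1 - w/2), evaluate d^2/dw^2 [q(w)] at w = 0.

-1/16

The coefficient of w^2 in the expansion is -1/32, so q′′(0) = 2! * (-1/32) = -1/16.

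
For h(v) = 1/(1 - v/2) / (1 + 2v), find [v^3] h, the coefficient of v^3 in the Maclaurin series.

-51/8

Multiply the two series term by term and collect like powers.
h(0) = 1
h′(0) = -3/2
h′′(0) = 13/2
h′′′(0) = -153/4
Dividing each by k! gives the coefficients c_0, ..., c_3.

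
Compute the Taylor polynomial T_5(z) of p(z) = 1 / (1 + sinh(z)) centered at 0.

Write 1/(1+u) = 1 - u + u^2 - u^3 + ... and substitute the series for u.

-181*z^5/120 + 4*z^4/3 - 7*z^3/6 + z^2 - z + 1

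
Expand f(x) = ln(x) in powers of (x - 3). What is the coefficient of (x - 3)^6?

f(3) = ln(3)
f′(3) = 1/3
f′′(3) = -1/9
f′′′(3) = 2/27
f^(4)(3) = -2/27
f^(5)(3) = 8/81
f^(6)(3) = -40/243
Dividing each by k! gives the coefficients c_0, ..., c_6.

-1/4374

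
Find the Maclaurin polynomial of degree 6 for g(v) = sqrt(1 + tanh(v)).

-721*v^6/46080 + 121*v^5/3840 + 17*v^4/384 - 5*v^3/48 - v^2/8 + v/2 + 1

Compose series: expand the inner function first, then feed it into the outer expansion.
g(0) = 1
g′(0) = 1/2
g′′(0) = -1/4
g′′′(0) = -5/8
g^(4)(0) = 17/16
g^(5)(0) = 121/32
g^(6)(0) = -721/64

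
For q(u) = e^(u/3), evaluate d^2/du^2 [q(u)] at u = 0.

1/9

Differentiate repeatedly and evaluate at the center.
From the series, [u^2] q = 1/18; multiply by 2! = 2 to get 1/9.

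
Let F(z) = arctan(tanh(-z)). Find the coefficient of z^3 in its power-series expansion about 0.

2/3

Compose series: expand the inner function first, then feed it into the outer expansion.
F(0) = 0
F′(0) = -1
F′′(0) = 0
F′′′(0) = 4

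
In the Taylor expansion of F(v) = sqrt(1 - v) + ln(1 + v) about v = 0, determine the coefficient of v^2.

Combine the two series term by term.
F(0) = 1
F′(0) = 1/2
F′′(0) = -5/4

-5/8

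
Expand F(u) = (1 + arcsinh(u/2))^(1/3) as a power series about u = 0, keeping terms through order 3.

u^3/1296 - u^2/36 + u/6 + 1

Substitute the inner expansion into the outer series and collect powers.
F(0) = 1
F′(0) = 1/6
F′′(0) = -1/18
F′′′(0) = 1/216
The Taylor polynomial is Σ F^(k)(0)/k! · u^k.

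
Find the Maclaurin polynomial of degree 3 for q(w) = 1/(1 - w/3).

w^3/27 + w^2/9 + w/3 + 1

q(0) = 1
q′(0) = 1/3
q′′(0) = 2/9
q′′′(0) = 2/9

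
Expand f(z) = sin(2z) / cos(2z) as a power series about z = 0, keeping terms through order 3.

8*z^3/3 + 2*z

Invert the denominator's series and multiply.
f(0) = 0
f′(0) = 2
f′′(0) = 0
f′′′(0) = 16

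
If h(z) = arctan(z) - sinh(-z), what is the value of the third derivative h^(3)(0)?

Add the two expansions coefficient-wise.
From the series, [z^3] h = -1/6; multiply by 3! = 6 to get -1.

-1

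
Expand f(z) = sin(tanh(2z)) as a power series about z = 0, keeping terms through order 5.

Substitute the inner expansion into the outer series and collect powers.
f(0) = 0
f′(0) = 2
f′′(0) = 0
f′′′(0) = -24
f^(4)(0) = 0
f^(5)(0) = 1184

148*z^5/15 - 4*z^3 + 2*z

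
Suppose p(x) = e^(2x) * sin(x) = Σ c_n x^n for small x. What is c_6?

11/180

Write out both Maclaurin series and multiply, keeping only the needed powers.
[x^0] = 0;  [x^1] = 1;  [x^2] = 2;  [x^3] = 11/6;  [x^4] = 1;  [x^5] = 41/120;  [x^6] = 11/180.
So c_6 = p^(6)(0)/6! = 11/180.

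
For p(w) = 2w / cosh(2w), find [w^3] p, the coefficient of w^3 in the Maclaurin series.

-4

Write the quotient as an unknown series and match coefficients against numerator = denominator · series.
p(0) = 0
p′(0) = 2
p′′(0) = 0
p′′′(0) = -24
Then c_k = p^(k)(0)/k! gives each Taylor coefficient.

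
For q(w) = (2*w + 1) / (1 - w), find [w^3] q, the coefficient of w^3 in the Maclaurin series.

3

Multiply each power in the prefactor through the base expansion.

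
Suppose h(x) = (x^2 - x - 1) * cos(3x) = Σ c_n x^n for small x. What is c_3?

Multiply each power in the prefactor through the base expansion.
[x^0] = -1;  [x^1] = -1;  [x^2] = 11/2;  [x^3] = 9/2.

9/2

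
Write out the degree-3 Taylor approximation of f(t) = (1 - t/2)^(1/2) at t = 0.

-t^3/128 - t^2/32 - t/4 + 1

f(0) = 1
f′(0) = -1/4
f′′(0) = -1/16
f′′′(0) = -3/64
The Taylor polynomial is Σ f^(k)(0)/k! · t^k.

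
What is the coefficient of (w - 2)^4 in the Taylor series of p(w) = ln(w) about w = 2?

p(2) = ln(2)
p′(2) = 1/2
p′′(2) = -1/4
p′′′(2) = 1/4
p^(4)(2) = -3/8
So c_4 = p^(4)(2)/4! = -1/64.

-1/64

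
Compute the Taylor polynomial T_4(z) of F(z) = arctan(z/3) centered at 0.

-z^3/81 + z/3

Compute the successive derivatives at the expansion point and divide by k!.
[z^0] = 0;  [z^1] = 1/3;  [z^2] = 0;  [z^3] = -1/81;  [z^4] = 0.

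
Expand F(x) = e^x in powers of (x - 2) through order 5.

Differentiate repeatedly and evaluate at the center.
F(2) = e^(2)
F′(2) = e^(2)
F′′(2) = e^(2)
F′′′(2) = e^(2)
F^(4)(2) = e^(2)
F^(5)(2) = e^(2)

(x - 2)^5*e^(2)/120 + (x - 2)^4*e^(2)/24 + (x - 2)^3*e^(2)/6 + (x - 2)^2*e^(2)/2 + (x - 2)*e^(2) + e^(2)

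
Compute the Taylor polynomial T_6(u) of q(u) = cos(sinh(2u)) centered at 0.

4*u^6/15 - 2*u^4 - 2*u^2 + 1

Substitute the inner expansion into the outer series and collect powers.
q(0) = 1
q′(0) = 0
q′′(0) = -4
q′′′(0) = 0
q^(4)(0) = -48
q^(5)(0) = 0
q^(6)(0) = 192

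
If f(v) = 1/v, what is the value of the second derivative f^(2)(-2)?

-1/4

From the series, [(v + 2)^2] f = -1/8; multiply by 2! = 2 to get -1/4.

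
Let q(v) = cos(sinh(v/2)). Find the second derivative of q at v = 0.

Substitute the inner expansion into the outer series and collect powers.
The coefficient of v^2 in the expansion is -1/8, so q′′(0) = 2! * (-1/8) = -1/4.

-1/4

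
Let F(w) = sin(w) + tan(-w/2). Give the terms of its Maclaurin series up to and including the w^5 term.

Add the two expansions coefficient-wise.
[w^0] = 0;  [w^1] = 1/2;  [w^2] = 0;  [w^3] = -5/24;  [w^4] = 0;  [w^5] = 1/240.

w^5/240 - 5*w^3/24 + w/2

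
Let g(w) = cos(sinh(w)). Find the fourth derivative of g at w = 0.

-3

Let u equal the inner series; expand the outer function in u and truncate.
The coefficient of w^4 in the expansion is -1/8, so g^(4)(0) = 4! * (-1/8) = -3.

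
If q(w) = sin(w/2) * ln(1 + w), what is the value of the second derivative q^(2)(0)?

Write out both Maclaurin series and multiply, keeping only the needed powers.
From the series, [w^2] q = 1/2; multiply by 2! = 2 to get 1.

1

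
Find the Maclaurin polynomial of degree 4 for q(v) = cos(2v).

[v^0] = 1;  [v^1] = 0;  [v^2] = -2;  [v^3] = 0;  [v^4] = 2/3.

2*v^4/3 - 2*v^2 + 1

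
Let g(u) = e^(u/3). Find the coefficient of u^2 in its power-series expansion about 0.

Compute the successive derivatives at the expansion point and divide by k!.
[u^0] = 1;  [u^1] = 1/3;  [u^2] = 1/18.
So c_2 = g′′(0)/2! = 1/18.

1/18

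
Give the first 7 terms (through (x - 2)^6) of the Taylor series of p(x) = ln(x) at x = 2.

-(x - 2)^6/384 + (x - 2)^5/160 - (x - 2)^4/64 + (x - 2)^3/24 - (x - 2)^2/8 + (x - 2)/2 + ln(2)

Differentiate repeatedly and evaluate at the center.
[(x - 2)^0] = ln(2);  [(x - 2)^1] = 1/2;  [(x - 2)^2] = -1/8;  [(x - 2)^3] = 1/24;  [(x - 2)^4] = -1/64;  [(x - 2)^5] = 1/160;  [(x - 2)^6] = -1/384.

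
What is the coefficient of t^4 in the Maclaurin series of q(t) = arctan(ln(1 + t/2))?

Compose series: expand the inner function first, then feed it into the outer expansion.
[t^0] = 0;  [t^1] = 1/2;  [t^2] = -1/8;  [t^3] = 0;  [t^4] = 1/64.
So c_4 = q^(4)(0)/4! = 1/64.

1/64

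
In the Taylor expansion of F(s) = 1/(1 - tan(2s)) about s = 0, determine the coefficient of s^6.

7808/45

Substitute the inner expansion into the outer series and collect powers.
[s^0] = 1;  [s^1] = 2;  [s^2] = 4;  [s^3] = 32/3;  [s^4] = 80/3;  [s^5] = 1024/15;  [s^6] = 7808/45.
So c_6 = F^(6)(0)/6! = 7808/45.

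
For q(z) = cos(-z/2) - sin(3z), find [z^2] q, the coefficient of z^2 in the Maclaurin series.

-1/8

Combine the two series term by term.
So c_2 = q′′(0)/2! = -1/8.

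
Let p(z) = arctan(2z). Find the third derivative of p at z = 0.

Differentiate repeatedly and evaluate at the center.
From the series, [z^3] p = -8/3; multiply by 3! = 6 to get -16.

-16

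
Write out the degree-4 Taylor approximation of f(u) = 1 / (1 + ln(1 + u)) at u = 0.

Expand as Σ (-1)^k u^k with u equal to the inner function's series.
f(0) = 1
f′(0) = -1
f′′(0) = 3
f′′′(0) = -14
f^(4)(0) = 88
Then c_k = f^(k)(0)/k! gives each Taylor coefficient.

11*u^4/3 - 7*u^3/3 + 3*u^2/2 - u + 1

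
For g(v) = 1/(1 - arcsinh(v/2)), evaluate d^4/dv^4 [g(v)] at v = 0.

Plug the Maclaurin series of the inner function into that of the outer and collect terms.
The coefficient of v^4 in the expansion is 1/24, so g^(4)(0) = 4! * (1/24) = 1.

1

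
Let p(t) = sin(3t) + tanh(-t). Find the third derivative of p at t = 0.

-25

Add the two expansions coefficient-wise.
The coefficient of t^3 in the expansion is -25/6, so p′′′(0) = 3! * (-25/6) = -25.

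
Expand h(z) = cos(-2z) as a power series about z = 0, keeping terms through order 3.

1 - 2*z^2

h(0) = 1
h′(0) = 0
h′′(0) = -4
h′′′(0) = 0
The Taylor polynomial is Σ h^(k)(0)/k! · z^k.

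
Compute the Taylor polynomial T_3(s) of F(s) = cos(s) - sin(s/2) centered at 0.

Add the two expansions coefficient-wise.
F(0) = 1
F′(0) = -1/2
F′′(0) = -1
F′′′(0) = 1/8

s^3/48 - s^2/2 - s/2 + 1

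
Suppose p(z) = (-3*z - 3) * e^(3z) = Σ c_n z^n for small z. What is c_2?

-45/2

Multiply each power in the prefactor through the base expansion.
[z^0] = -3;  [z^1] = -12;  [z^2] = -45/2.
So c_2 = p′′(0)/2! = -45/2.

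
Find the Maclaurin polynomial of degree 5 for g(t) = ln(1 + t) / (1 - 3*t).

1399*t^5/20 + 93*t^4/4 + 47*t^3/6 + 5*t^2/2 + t

Expand 1/(denominator) as a geometric series and multiply by the numerator's series.
g(0) = 0
g′(0) = 1
g′′(0) = 5
g′′′(0) = 47
g^(4)(0) = 558
g^(5)(0) = 8394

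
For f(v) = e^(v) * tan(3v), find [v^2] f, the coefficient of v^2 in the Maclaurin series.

Multiply the two series term by term and collect like powers.
[v^0] = 0;  [v^1] = 3;  [v^2] = 3.

3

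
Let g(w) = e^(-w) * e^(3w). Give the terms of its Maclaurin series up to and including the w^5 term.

4*w^5/15 + 2*w^4/3 + 4*w^3/3 + 2*w^2 + 2*w + 1

Write out both Maclaurin series and multiply, keeping only the needed powers.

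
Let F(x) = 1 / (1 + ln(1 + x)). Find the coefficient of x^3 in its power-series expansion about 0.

-7/3

Write 1/(1+u) = 1 - u + u^2 - u^3 + ... and substitute the series for u.
F(0) = 1
F′(0) = -1
F′′(0) = 3
F′′′(0) = -14
So c_3 = F′′′(0)/3! = -7/3.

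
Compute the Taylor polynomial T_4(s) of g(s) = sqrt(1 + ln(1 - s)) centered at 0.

-143*s^4/384 - 17*s^3/48 - 3*s^2/8 - s/2 + 1

Substitute the inner expansion into the outer series and collect powers.
g(0) = 1
g′(0) = -1/2
g′′(0) = -3/4
g′′′(0) = -17/8
g^(4)(0) = -143/16
Dividing each by k! gives the coefficients c_0, ..., c_4.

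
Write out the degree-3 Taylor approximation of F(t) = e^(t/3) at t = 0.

Apply the Taylor formula c_k = f^(k)(a)/k!.

t^3/162 + t^2/18 + t/3 + 1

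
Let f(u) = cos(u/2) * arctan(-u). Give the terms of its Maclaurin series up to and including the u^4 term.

Take the Cauchy product of the two expansions.
[u^0] = 0;  [u^1] = -1;  [u^2] = 0;  [u^3] = 11/24;  [u^4] = 0.

11*u^3/24 - u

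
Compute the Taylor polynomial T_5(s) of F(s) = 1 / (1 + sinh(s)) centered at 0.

Write 1/(1+u) = 1 - u + u^2 - u^3 + ... and substitute the series for u.
F(0) = 1
F′(0) = -1
F′′(0) = 2
F′′′(0) = -7
F^(4)(0) = 32
F^(5)(0) = -181

-181*s^5/120 + 4*s^4/3 - 7*s^3/6 + s^2 - s + 1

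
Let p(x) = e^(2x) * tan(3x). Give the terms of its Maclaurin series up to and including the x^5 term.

Take the Cauchy product of the two expansions.
p(0) = 0
p′(0) = 3
p′′(0) = 12
p′′′(0) = 90
p^(4)(0) = 528
p^(5)(0) = 6288
Then c_k = p^(k)(0)/k! gives each Taylor coefficient.

262*x^5/5 + 22*x^4 + 15*x^3 + 6*x^2 + 3*x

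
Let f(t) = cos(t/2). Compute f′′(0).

-1/4

Apply the Taylor formula c_k = f^(k)(a)/k!.
From the series, [t^2] f = -1/8; multiply by 2! = 2 to get -1/4.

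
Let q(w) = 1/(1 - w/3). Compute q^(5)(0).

40/81

The coefficient of w^5 in the expansion is 1/243, so q^(5)(0) = 5! * (1/243) = 40/81.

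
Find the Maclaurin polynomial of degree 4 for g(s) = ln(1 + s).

-s^4/4 + s^3/3 - s^2/2 + s

Differentiate repeatedly and evaluate at the center.
[s^0] = 0;  [s^1] = 1;  [s^2] = -1/2;  [s^3] = 1/3;  [s^4] = -1/4.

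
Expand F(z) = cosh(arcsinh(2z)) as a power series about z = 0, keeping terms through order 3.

Substitute the inner expansion into the outer series and collect powers.
[z^0] = 1;  [z^1] = 0;  [z^2] = 2;  [z^3] = 0.

2*z^2 + 1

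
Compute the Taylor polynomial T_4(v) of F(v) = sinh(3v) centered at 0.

9*v^3/2 + 3*v

Use the known series and substitute for the argument.
[v^0] = 0;  [v^1] = 3;  [v^2] = 0;  [v^3] = 9/2;  [v^4] = 0.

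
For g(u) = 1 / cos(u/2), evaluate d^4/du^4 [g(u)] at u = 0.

5/16

Write the quotient as an unknown series and match coefficients against numerator = denominator · series.
The coefficient of u^4 in the expansion is 5/384, so g^(4)(0) = 4! * (5/384) = 5/16.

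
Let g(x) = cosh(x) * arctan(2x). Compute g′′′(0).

Write out both Maclaurin series and multiply, keeping only the needed powers.
From the series, [x^3] g = -5/3; multiply by 3! = 6 to get -10.

-10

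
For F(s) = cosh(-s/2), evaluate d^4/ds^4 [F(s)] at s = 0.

Differentiate repeatedly and evaluate at the center.
The coefficient of s^4 in the expansion is 1/384, so F^(4)(0) = 4! * (1/384) = 1/16.

1/16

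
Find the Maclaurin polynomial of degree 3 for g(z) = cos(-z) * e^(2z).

z^3/3 + 3*z^2/2 + 2*z + 1

Write out both Maclaurin series and multiply, keeping only the needed powers.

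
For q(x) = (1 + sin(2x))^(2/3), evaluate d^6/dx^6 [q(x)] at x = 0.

13312/729

Plug the Maclaurin series of the inner function into that of the outer and collect terms.
From the series, [x^6] q = 832/32805; multiply by 6! = 720 to get 13312/729.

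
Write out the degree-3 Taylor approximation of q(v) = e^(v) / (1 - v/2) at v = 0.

Take the Cauchy product of the two expansions.

19*v^3/24 + 5*v^2/4 + 3*v/2 + 1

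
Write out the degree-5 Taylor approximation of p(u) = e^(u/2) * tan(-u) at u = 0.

-341*u^5/1920 - 3*u^4/16 - 11*u^3/24 - u^2/2 - u

Write out both Maclaurin series and multiply, keeping only the needed powers.
p(0) = 0
p′(0) = -1
p′′(0) = -1
p′′′(0) = -11/4
p^(4)(0) = -9/2
p^(5)(0) = -341/16
Dividing each by k! gives the coefficients c_0, ..., c_5.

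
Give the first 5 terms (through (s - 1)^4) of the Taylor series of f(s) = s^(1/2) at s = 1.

f(1) = 1
f′(1) = 1/2
f′′(1) = -1/4
f′′′(1) = 3/8
f^(4)(1) = -15/16

-5*(s - 1)^4/128 + (s - 1)^3/16 - (s - 1)^2/8 + (s - 1)/2 + 1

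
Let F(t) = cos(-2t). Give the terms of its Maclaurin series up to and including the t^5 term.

Compute the successive derivatives at the expansion point and divide by k!.

2*t^4/3 - 2*t^2 + 1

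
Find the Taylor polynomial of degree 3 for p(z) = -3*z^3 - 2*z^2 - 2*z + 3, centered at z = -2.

-3*(z + 2)^3 + 16*(z + 2)^2 - 30*(z + 2) + 23

p(-2) = 23
p′(-2) = -30
p′′(-2) = 32
p′′′(-2) = -18
Then c_k = p^(k)(-2)/k! gives each Taylor coefficient.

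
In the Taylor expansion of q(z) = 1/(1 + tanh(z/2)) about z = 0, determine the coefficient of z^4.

1/48

Plug the Maclaurin series of the inner function into that of the outer and collect terms.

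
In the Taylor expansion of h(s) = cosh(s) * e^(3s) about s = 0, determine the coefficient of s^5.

22/5

Multiply the two series term by term and collect like powers.
h(0) = 1
h′(0) = 3
h′′(0) = 10
h′′′(0) = 36
h^(4)(0) = 136
h^(5)(0) = 528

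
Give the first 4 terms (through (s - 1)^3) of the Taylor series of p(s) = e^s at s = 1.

e*(s - 1)^3/6 + e*(s - 1)^2/2 + e*(s - 1) + e

p(1) = e
p′(1) = e
p′′(1) = e
p′′′(1) = e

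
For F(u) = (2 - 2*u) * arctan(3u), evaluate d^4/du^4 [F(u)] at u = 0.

Multiply each power in the prefactor through the base expansion.
From the series, [u^4] F = 18; multiply by 4! = 24 to get 432.

432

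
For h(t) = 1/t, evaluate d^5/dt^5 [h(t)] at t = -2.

-15/8

The coefficient of (t + 2)^5 in the expansion is -1/64, so h^(5)(-2) = 5! * (-1/64) = -15/8.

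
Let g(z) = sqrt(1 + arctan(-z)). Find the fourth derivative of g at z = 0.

Plug the Maclaurin series of the inner function into that of the outer and collect terms.
The coefficient of z^4 in the expansion is 17/384, so g^(4)(0) = 4! * (17/384) = 17/16.

17/16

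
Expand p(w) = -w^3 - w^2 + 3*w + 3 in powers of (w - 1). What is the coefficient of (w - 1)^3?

Apply the Taylor formula c_k = f^(k)(a)/k!.

-1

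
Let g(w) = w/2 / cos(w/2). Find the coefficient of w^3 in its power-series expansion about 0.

1/16

Write the quotient as an unknown series and match coefficients against numerator = denominator · series.
g(0) = 0
g′(0) = 1/2
g′′(0) = 0
g′′′(0) = 3/8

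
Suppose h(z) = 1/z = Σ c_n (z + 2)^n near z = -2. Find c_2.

-1/8

h(-2) = -1/2
h′(-2) = -1/4
h′′(-2) = -1/4
So c_2 = h′′(-2)/2! = -1/8.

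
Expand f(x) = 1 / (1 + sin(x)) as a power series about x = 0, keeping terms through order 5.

-61*x^5/120 + 2*x^4/3 - 5*x^3/6 + x^2 - x + 1

Use the geometric series for the reciprocal, then substitute.
f(0) = 1
f′(0) = -1
f′′(0) = 2
f′′′(0) = -5
f^(4)(0) = 16
f^(5)(0) = -61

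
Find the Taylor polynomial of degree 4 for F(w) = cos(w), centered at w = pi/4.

sqrt(2)*(w - pi/4)^4/48 + sqrt(2)*(w - pi/4)^3/12 - sqrt(2)*(w - pi/4)^2/4 - sqrt(2)*(w - pi/4)/2 + sqrt(2)/2

Apply the Taylor formula c_k = f^(k)(a)/k!.
[(w - pi/4)^0] = sqrt(2)/2;  [(w - pi/4)^1] = -sqrt(2)/2;  [(w - pi/4)^2] = -sqrt(2)/4;  [(w - pi/4)^3] = sqrt(2)/12;  [(w - pi/4)^4] = sqrt(2)/48.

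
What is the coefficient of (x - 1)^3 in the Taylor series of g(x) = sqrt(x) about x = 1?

Use the known series and substitute for the argument.
[(x - 1)^0] = 1;  [(x - 1)^1] = 1/2;  [(x - 1)^2] = -1/8;  [(x - 1)^3] = 1/16.
So c_3 = g′′′(1)/3! = 1/16.

1/16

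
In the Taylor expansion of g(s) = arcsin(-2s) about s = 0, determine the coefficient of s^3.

c_3 = g′′′(0)/3! = -4/3.

-4/3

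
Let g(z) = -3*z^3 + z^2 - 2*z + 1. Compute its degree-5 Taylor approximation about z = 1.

-3*(z - 1)^3 - 8*(z - 1)^2 - 9*(z - 1) - 3

[(z - 1)^0] = -3;  [(z - 1)^1] = -9;  [(z - 1)^2] = -8;  [(z - 1)^3] = -3;  [(z - 1)^4] = 0;  [(z - 1)^5] = 0.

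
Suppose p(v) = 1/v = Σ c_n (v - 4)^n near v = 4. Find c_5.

-1/4096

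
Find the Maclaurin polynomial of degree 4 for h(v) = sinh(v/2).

v^3/48 + v/2

h(0) = 0
h′(0) = 1/2
h′′(0) = 0
h′′′(0) = 1/8
h^(4)(0) = 0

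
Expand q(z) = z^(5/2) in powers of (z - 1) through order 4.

-5*(z - 1)^4/128 + 5*(z - 1)^3/16 + 15*(z - 1)^2/8 + 5*(z - 1)/2 + 1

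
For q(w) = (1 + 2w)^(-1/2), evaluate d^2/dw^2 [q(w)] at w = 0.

3

Apply the Taylor formula c_k = f^(k)(a)/k!.
The coefficient of w^2 in the expansion is 3/2, so q′′(0) = 2! * (3/2) = 3.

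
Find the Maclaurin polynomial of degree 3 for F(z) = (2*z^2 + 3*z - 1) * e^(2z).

Distribute the polynomial across the series and collect like powers.
F(0) = -1
F′(0) = 1
F′′(0) = 12
F′′′(0) = 52

26*z^3/3 + 6*z^2 + z - 1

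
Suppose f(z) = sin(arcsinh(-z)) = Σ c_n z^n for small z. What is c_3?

1/3

Let u equal the inner series; expand the outer function in u and truncate.
[z^0] = 0;  [z^1] = -1;  [z^2] = 0;  [z^3] = 1/3.
So c_3 = f′′′(0)/3! = 1/3.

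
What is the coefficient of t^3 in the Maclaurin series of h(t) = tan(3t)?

9

[t^0] = 0;  [t^1] = 3;  [t^2] = 0;  [t^3] = 9.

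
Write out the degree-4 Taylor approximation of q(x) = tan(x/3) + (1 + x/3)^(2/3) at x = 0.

-7*x^4/19683 + 31*x^3/2187 - x^2/81 + 5*x/9 + 1

Expand each term separately and add.
[x^0] = 1;  [x^1] = 5/9;  [x^2] = -1/81;  [x^3] = 31/2187;  [x^4] = -7/19683.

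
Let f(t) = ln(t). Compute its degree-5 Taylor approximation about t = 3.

(t - 3)^5/1215 - (t - 3)^4/324 + (t - 3)^3/81 - (t - 3)^2/18 + (t - 3)/3 + ln(3)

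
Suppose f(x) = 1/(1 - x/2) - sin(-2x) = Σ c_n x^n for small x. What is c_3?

Add the two expansions coefficient-wise.
f(0) = 1
f′(0) = 5/2
f′′(0) = 1/2
f′′′(0) = -29/4
So c_3 = f′′′(0)/3! = -29/24.

-29/24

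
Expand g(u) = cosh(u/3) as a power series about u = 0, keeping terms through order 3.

u^2/18 + 1

Apply the Taylor formula c_k = f^(k)(a)/k!.
g(0) = 1
g′(0) = 0
g′′(0) = 1/9
g′′′(0) = 0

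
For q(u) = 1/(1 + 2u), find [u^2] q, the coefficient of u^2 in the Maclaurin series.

Use the known series and substitute for the argument.

4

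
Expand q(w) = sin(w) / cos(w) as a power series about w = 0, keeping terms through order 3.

Write the quotient as an unknown series and match coefficients against numerator = denominator · series.
[w^0] = 0;  [w^1] = 1;  [w^2] = 0;  [w^3] = 1/3.

w^3/3 + w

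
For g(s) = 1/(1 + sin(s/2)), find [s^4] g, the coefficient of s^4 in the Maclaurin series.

Let u equal the inner series; expand the outer function in u and truncate.
g(0) = 1
g′(0) = -1/2
g′′(0) = 1/2
g′′′(0) = -5/8
g^(4)(0) = 1
So c_4 = g^(4)(0)/4! = 1/24.

1/24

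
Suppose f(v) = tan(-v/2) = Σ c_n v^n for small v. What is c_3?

Use the known series and substitute for the argument.
f(0) = 0
f′(0) = -1/2
f′′(0) = 0
f′′′(0) = -1/4

-1/24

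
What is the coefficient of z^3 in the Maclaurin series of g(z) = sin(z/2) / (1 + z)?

Expand each factor separately, then convolve coefficients.

23/48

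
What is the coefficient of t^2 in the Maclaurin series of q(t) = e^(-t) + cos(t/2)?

Expand each term separately and add.
[t^0] = 2;  [t^1] = -1;  [t^2] = 3/8.
So c_2 = q′′(0)/2! = 3/8.

3/8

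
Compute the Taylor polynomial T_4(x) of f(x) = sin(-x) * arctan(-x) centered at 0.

Multiply the two series term by term and collect like powers.
f(0) = 0
f′(0) = 0
f′′(0) = 2
f′′′(0) = 0
f^(4)(0) = -12

-x^4/2 + x^2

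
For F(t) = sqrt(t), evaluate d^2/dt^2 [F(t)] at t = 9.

The coefficient of (t - 9)^2 in the expansion is -1/216, so F′′(9) = 2! * (-1/216) = -1/108.

-1/108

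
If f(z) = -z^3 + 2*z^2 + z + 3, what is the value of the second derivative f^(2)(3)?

-14

Use the known series and substitute for the argument.
The coefficient of (z - 3)^2 in the expansion is -7, so f′′(3) = 2! * (-7) = -14.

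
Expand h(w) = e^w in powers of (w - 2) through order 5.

Differentiate repeatedly and evaluate at the center.
h(2) = e^(2)
h′(2) = e^(2)
h′′(2) = e^(2)
h′′′(2) = e^(2)
h^(4)(2) = e^(2)
h^(5)(2) = e^(2)

(w - 2)^5*e^(2)/120 + (w - 2)^4*e^(2)/24 + (w - 2)^3*e^(2)/6 + (w - 2)^2*e^(2)/2 + (w - 2)*e^(2) + e^(2)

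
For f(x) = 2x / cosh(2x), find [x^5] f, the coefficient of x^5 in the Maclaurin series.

Invert the denominator's series and multiply.
f(0) = 0
f′(0) = 2
f′′(0) = 0
f′′′(0) = -24
f^(4)(0) = 0
f^(5)(0) = 800
So c_5 = f^(5)(0)/5! = 20/3.

20/3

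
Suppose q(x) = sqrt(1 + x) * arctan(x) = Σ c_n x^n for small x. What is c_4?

Multiply the two series term by term and collect like powers.
[x^0] = 0;  [x^1] = 1;  [x^2] = 1/2;  [x^3] = -11/24;  [x^4] = -5/48.
So c_4 = q^(4)(0)/4! = -5/48.

-5/48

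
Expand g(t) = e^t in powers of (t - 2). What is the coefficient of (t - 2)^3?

e^(2)/6

Differentiate repeatedly and evaluate at the center.
g(2) = e^(2)
g′(2) = e^(2)
g′′(2) = e^(2)
g′′′(2) = e^(2)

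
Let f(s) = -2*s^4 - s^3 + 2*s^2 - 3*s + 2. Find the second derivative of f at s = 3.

-230

From the series, [(s - 3)^2] f = -115; multiply by 2! = 2 to get -230.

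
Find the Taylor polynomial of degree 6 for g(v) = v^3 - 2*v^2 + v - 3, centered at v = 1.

(v - 1)^3 + (v - 1)^2 - 3

g(1) = -3
g′(1) = 0
g′′(1) = 2
g′′′(1) = 6
g^(4)(1) = 0
g^(5)(1) = 0
g^(6)(1) = 0
The Taylor polynomial is Σ g^(k)(1)/k! · (v - 1)^k.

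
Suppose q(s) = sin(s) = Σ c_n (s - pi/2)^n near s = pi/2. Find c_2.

Use the known series and substitute for the argument.
q(pi/2) = 1
q′(pi/2) = 0
q′′(pi/2) = -1
So c_2 = q′′(pi/2)/2! = -1/2.

-1/2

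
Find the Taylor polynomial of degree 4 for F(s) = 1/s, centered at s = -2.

-(s + 2)^4/32 - (s + 2)^3/16 - (s + 2)^2/8 - (s + 2)/4 - 1/2

F(-2) = -1/2
F′(-2) = -1/4
F′′(-2) = -1/4
F′′′(-2) = -3/8
F^(4)(-2) = -3/4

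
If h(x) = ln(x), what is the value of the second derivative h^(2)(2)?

Differentiate repeatedly and evaluate at the center.
From the series, [(x - 2)^2] h = -1/8; multiply by 2! = 2 to get -1/4.

-1/4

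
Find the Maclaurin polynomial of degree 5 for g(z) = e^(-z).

-z^5/120 + z^4/24 - z^3/6 + z^2/2 - z + 1

Differentiate repeatedly and evaluate at the center.
g(0) = 1
g′(0) = -1
g′′(0) = 1
g′′′(0) = -1
g^(4)(0) = 1
g^(5)(0) = -1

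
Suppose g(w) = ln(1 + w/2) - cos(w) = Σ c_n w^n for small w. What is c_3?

1/24

Expand each term separately and add.
g(0) = -1
g′(0) = 1/2
g′′(0) = 3/4
g′′′(0) = 1/4
So c_3 = g′′′(0)/3! = 1/24.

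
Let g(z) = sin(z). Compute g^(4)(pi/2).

1

From the series, [(z - pi/2)^4] g = 1/24; multiply by 4! = 24 to get 1.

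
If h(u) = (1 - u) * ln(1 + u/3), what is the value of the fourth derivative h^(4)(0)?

-10/27

Multiply each power in the prefactor through the base expansion.
The coefficient of u^4 in the expansion is -5/324, so h^(4)(0) = 4! * (-5/324) = -10/27.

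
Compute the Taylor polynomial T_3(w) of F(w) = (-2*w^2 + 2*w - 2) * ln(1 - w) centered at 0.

Multiply each power in the prefactor through the base expansion.

5*w^3/3 - w^2 + 2*w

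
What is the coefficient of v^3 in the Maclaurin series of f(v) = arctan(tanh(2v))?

-16/3

Let u equal the inner series; expand the outer function in u and truncate.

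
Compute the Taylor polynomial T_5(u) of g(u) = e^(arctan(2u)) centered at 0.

4*u^5/3 - 14*u^4/3 - 4*u^3/3 + 2*u^2 + 2*u + 1

Compose series: expand the inner function first, then feed it into the outer expansion.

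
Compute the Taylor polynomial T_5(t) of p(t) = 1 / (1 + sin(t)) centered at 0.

Expand as Σ (-1)^k u^k with u equal to the inner function's series.
[t^0] = 1;  [t^1] = -1;  [t^2] = 1;  [t^3] = -5/6;  [t^4] = 2/3;  [t^5] = -61/120.

-61*t^5/120 + 2*t^4/3 - 5*t^3/6 + t^2 - t + 1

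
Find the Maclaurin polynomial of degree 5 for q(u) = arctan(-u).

Differentiate repeatedly and evaluate at the center.

-u^5/5 + u^3/3 - u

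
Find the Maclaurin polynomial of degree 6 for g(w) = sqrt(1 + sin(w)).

Let u equal the inner series; expand the outer function in u and truncate.
g(0) = 1
g′(0) = 1/2
g′′(0) = -1/4
g′′′(0) = -1/8
g^(4)(0) = 1/16
g^(5)(0) = 1/32
g^(6)(0) = -1/64

-w^6/46080 + w^5/3840 + w^4/384 - w^3/48 - w^2/8 + w/2 + 1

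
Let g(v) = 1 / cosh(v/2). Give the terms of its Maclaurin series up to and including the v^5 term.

5*v^4/384 - v^2/8 + 1

Write the quotient as an unknown series and match coefficients against numerator = denominator · series.
g(0) = 1
g′(0) = 0
g′′(0) = -1/4
g′′′(0) = 0
g^(4)(0) = 5/16
g^(5)(0) = 0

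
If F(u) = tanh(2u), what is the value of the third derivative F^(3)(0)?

-16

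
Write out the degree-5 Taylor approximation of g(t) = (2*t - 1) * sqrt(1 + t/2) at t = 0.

-47*t^5/8192 + 37*t^4/2048 - 9*t^3/128 + 17*t^2/32 + 7*t/4 - 1

Multiply each power in the prefactor through the base expansion.
g(0) = -1
g′(0) = 7/4
g′′(0) = 17/16
g′′′(0) = -27/64
g^(4)(0) = 111/256
g^(5)(0) = -705/1024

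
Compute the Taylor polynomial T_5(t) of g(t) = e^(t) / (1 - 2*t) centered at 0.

6331*t^5/120 + 211*t^4/8 + 79*t^3/6 + 13*t^2/2 + 3*t + 1

Multiply the numerator's expansion by the denominator's geometric series.
g(0) = 1
g′(0) = 3
g′′(0) = 13
g′′′(0) = 79
g^(4)(0) = 633
g^(5)(0) = 6331
The Taylor polynomial is Σ g^(k)(0)/k! · t^k.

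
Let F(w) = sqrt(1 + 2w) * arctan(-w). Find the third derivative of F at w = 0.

Write out both Maclaurin series and multiply, keeping only the needed powers.
The coefficient of w^3 in the expansion is 5/6, so F′′′(0) = 3! * (5/6) = 5.

5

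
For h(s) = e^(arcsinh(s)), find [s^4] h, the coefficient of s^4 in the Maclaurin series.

-1/8

Let u equal the inner series; expand the outer function in u and truncate.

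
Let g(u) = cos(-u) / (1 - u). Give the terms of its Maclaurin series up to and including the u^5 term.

Write out both Maclaurin series and multiply, keeping only the needed powers.

13*u^5/24 + 13*u^4/24 + u^3/2 + u^2/2 + u + 1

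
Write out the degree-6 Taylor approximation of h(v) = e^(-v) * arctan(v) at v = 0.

-11*v^6/72 + 3*v^5/40 + v^4/6 + v^3/6 - v^2 + v

Expand each factor separately, then convolve coefficients.
h(0) = 0
h′(0) = 1
h′′(0) = -2
h′′′(0) = 1
h^(4)(0) = 4
h^(5)(0) = 9
h^(6)(0) = -110
Dividing each by k! gives the coefficients c_0, ..., c_6.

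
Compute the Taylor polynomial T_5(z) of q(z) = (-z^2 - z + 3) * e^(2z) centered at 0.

Distribute the polynomial across the series and collect like powers.
q(0) = 3
q′(0) = 5
q′′(0) = 6
q′′′(0) = 0
q^(4)(0) = -32
q^(5)(0) = -144

-6*z^5/5 - 4*z^4/3 + 3*z^2 + 5*z + 3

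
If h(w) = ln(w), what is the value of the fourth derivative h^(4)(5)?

The coefficient of (w - 5)^4 in the expansion is -1/2500, so h^(4)(5) = 4! * (-1/2500) = -6/625.

-6/625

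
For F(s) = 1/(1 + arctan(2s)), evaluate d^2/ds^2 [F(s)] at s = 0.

Let u equal the inner series; expand the outer function in u and truncate.
The coefficient of s^2 in the expansion is 4, so F′′(0) = 2! * (4) = 8.

8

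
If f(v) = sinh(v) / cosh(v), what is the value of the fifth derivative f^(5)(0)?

Divide the numerator series by the denominator series (power-series long division).
The coefficient of v^5 in the expansion is 2/15, so f^(5)(0) = 5! * (2/15) = 16.

16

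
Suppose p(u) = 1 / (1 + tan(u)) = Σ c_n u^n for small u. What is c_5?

Write 1/(1+u) = 1 - u + u^2 - u^3 + ... and substitute the series for u.
p(0) = 1
p′(0) = -1
p′′(0) = 2
p′′′(0) = -8
p^(4)(0) = 40
p^(5)(0) = -256
So c_5 = p^(5)(0)/5! = -32/15.

-32/15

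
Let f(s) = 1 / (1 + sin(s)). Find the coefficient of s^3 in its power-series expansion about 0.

Use the geometric series for the reciprocal, then substitute.
f(0) = 1
f′(0) = -1
f′′(0) = 2
f′′′(0) = -5
So c_3 = f′′′(0)/3! = -5/6.

-5/6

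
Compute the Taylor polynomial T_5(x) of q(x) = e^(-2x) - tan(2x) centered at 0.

Combine the two series term by term.
q(0) = 1
q′(0) = -4
q′′(0) = 4
q′′′(0) = -24
q^(4)(0) = 16
q^(5)(0) = -544

-68*x^5/15 + 2*x^4/3 - 4*x^3 + 2*x^2 - 4*x + 1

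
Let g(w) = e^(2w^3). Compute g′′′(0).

12

Differentiate repeatedly and evaluate at the center.
The coefficient of w^3 in the expansion is 2, so g′′′(0) = 3! * (2) = 12.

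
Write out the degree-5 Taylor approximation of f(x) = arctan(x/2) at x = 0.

x^5/160 - x^3/24 + x/2

f(0) = 0
f′(0) = 1/2
f′′(0) = 0
f′′′(0) = -1/4
f^(4)(0) = 0
f^(5)(0) = 3/4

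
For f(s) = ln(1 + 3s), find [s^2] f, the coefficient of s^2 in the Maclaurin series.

-9/2

f(0) = 0
f′(0) = 3
f′′(0) = -9
So c_2 = f′′(0)/2! = -9/2.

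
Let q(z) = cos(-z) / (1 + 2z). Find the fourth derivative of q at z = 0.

337

Take the Cauchy product of the two expansions.
From the series, [z^4] q = 337/24; multiply by 4! = 24 to get 337.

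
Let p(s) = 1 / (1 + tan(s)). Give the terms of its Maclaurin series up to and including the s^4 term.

5*s^4/3 - 4*s^3/3 + s^2 - s + 1

Write 1/(1+u) = 1 - u + u^2 - u^3 + ... and substitute the series for u.
[s^0] = 1;  [s^1] = -1;  [s^2] = 1;  [s^3] = -4/3;  [s^4] = 5/3.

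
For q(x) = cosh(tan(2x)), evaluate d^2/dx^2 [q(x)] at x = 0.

4

Let u equal the inner series; expand the outer function in u and truncate.
The coefficient of x^2 in the expansion is 2, so q′′(0) = 2! * (2) = 4.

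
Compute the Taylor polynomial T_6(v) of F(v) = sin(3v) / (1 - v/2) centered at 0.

87*v^6/160 + 87*v^5/80 - 15*v^4/8 - 15*v^3/4 + 3*v^2/2 + 3*v

Write out both Maclaurin series and multiply, keeping only the needed powers.
[v^0] = 0;  [v^1] = 3;  [v^2] = 3/2;  [v^3] = -15/4;  [v^4] = -15/8;  [v^5] = 87/80;  [v^6] = 87/160.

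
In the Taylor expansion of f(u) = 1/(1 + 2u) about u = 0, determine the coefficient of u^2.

Differentiate repeatedly and evaluate at the center.
So c_2 = f′′(0)/2! = 4.

4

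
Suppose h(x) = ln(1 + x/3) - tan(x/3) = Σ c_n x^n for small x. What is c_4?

-1/324

Add the two expansions coefficient-wise.
[x^0] = 0;  [x^1] = 0;  [x^2] = -1/18;  [x^3] = 0;  [x^4] = -1/324.
So c_4 = h^(4)(0)/4! = -1/324.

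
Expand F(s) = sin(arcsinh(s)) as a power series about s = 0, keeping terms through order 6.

s^5/6 - s^3/3 + s

Plug the Maclaurin series of the inner function into that of the outer and collect terms.
F(0) = 0
F′(0) = 1
F′′(0) = 0
F′′′(0) = -2
F^(4)(0) = 0
F^(5)(0) = 20
F^(6)(0) = 0
The Taylor polynomial is Σ F^(k)(0)/k! · s^k.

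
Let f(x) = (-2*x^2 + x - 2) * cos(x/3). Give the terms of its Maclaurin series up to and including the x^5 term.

x^5/1944 + 107*x^4/972 - x^3/18 - 17*x^2/9 + x - 2

Multiply each power in the prefactor through the base expansion.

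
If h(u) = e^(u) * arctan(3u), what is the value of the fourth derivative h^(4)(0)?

Take the Cauchy product of the two expansions.
The coefficient of u^4 in the expansion is -17/2, so h^(4)(0) = 4! * (-17/2) = -204.

-204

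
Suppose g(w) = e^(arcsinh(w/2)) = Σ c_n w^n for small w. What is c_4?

-1/128

Compose series: expand the inner function first, then feed it into the outer expansion.
[w^0] = 1;  [w^1] = 1/2;  [w^2] = 1/8;  [w^3] = 0;  [w^4] = -1/128.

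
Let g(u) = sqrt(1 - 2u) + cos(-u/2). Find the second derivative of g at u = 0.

Add the two expansions coefficient-wise.
From the series, [u^2] g = -5/8; multiply by 2! = 2 to get -5/4.

-5/4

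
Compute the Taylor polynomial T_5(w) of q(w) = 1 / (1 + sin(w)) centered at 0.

-61*w^5/120 + 2*w^4/3 - 5*w^3/6 + w^2 - w + 1

Write 1/(1+u) = 1 - u + u^2 - u^3 + ... and substitute the series for u.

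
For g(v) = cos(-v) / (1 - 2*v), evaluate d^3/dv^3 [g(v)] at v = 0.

42

Multiply the numerator's expansion by the denominator's geometric series.
The coefficient of v^3 in the expansion is 7, so g′′′(0) = 3! * (7) = 42.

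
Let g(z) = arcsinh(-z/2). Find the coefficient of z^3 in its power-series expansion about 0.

1/48

Apply the Taylor formula c_k = f^(k)(a)/k!.
[z^0] = 0;  [z^1] = -1/2;  [z^2] = 0;  [z^3] = 1/48.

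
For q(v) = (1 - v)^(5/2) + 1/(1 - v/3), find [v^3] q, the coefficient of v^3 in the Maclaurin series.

Expand each term separately and add.
q(0) = 2
q′(0) = -13/6
q′′(0) = 143/36
q′′′(0) = -119/72

-119/432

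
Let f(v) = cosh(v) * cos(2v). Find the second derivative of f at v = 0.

-3

Write out both Maclaurin series and multiply, keeping only the needed powers.
From the series, [v^2] f = -3/2; multiply by 2! = 2 to get -3.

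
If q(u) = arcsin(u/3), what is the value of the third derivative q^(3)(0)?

Compute the successive derivatives at the expansion point and divide by k!.
The coefficient of u^3 in the expansion is 1/162, so q′′′(0) = 3! * (1/162) = 1/27.

1/27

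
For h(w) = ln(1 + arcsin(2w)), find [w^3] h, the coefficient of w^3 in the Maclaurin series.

4

Let u equal the inner series; expand the outer function in u and truncate.
h(0) = 0
h′(0) = 2
h′′(0) = -4
h′′′(0) = 24
So c_3 = h′′′(0)/3! = 4.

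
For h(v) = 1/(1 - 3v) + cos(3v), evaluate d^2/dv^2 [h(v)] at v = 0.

Add the two expansions coefficient-wise.
From the series, [v^2] h = 9/2; multiply by 2! = 2 to get 9.

9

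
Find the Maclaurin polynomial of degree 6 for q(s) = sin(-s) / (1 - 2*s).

-1841*s^6/60 - 1841*s^5/120 - 23*s^4/3 - 23*s^3/6 - 2*s^2 - s

Use 1/(1 - r) = Σ r^k on the denominator, then take the Cauchy product.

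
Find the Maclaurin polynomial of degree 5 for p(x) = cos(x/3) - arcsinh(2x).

Combine the two series term by term.
[x^0] = 1;  [x^1] = -2;  [x^2] = -1/18;  [x^3] = 4/3;  [x^4] = 1/1944;  [x^5] = -12/5.

-12*x^5/5 + x^4/1944 + 4*x^3/3 - x^2/18 - 2*x + 1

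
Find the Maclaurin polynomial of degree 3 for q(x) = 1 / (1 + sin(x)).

-5*x^3/6 + x^2 - x + 1

Expand as Σ (-1)^k u^k with u equal to the inner function's series.
[x^0] = 1;  [x^1] = -1;  [x^2] = 1;  [x^3] = -5/6.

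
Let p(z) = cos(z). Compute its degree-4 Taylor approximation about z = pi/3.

Apply the Taylor formula c_k = f^(k)(a)/k!.

(z - pi/3)^4/48 + sqrt(3)*(z - pi/3)^3/12 - (z - pi/3)^2/4 - sqrt(3)*(z - pi/3)/2 + 1/2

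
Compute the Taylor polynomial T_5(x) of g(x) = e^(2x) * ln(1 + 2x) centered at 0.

Multiply the two series term by term and collect like powers.
g(0) = 0
g′(0) = 2
g′′(0) = 4
g′′′(0) = 16
g^(4)(0) = 0
g^(5)(0) = 288

12*x^5/5 + 8*x^3/3 + 2*x^2 + 2*x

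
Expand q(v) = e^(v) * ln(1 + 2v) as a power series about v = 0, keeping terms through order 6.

-53*v^6/9 + 209*v^5/60 - 2*v^4 + 5*v^3/3 + 2*v

Write out both Maclaurin series and multiply, keeping only the needed powers.
q(0) = 0
q′(0) = 2
q′′(0) = 0
q′′′(0) = 10
q^(4)(0) = -48
q^(5)(0) = 418
q^(6)(0) = -4240
Dividing each by k! gives the coefficients c_0, ..., c_6.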